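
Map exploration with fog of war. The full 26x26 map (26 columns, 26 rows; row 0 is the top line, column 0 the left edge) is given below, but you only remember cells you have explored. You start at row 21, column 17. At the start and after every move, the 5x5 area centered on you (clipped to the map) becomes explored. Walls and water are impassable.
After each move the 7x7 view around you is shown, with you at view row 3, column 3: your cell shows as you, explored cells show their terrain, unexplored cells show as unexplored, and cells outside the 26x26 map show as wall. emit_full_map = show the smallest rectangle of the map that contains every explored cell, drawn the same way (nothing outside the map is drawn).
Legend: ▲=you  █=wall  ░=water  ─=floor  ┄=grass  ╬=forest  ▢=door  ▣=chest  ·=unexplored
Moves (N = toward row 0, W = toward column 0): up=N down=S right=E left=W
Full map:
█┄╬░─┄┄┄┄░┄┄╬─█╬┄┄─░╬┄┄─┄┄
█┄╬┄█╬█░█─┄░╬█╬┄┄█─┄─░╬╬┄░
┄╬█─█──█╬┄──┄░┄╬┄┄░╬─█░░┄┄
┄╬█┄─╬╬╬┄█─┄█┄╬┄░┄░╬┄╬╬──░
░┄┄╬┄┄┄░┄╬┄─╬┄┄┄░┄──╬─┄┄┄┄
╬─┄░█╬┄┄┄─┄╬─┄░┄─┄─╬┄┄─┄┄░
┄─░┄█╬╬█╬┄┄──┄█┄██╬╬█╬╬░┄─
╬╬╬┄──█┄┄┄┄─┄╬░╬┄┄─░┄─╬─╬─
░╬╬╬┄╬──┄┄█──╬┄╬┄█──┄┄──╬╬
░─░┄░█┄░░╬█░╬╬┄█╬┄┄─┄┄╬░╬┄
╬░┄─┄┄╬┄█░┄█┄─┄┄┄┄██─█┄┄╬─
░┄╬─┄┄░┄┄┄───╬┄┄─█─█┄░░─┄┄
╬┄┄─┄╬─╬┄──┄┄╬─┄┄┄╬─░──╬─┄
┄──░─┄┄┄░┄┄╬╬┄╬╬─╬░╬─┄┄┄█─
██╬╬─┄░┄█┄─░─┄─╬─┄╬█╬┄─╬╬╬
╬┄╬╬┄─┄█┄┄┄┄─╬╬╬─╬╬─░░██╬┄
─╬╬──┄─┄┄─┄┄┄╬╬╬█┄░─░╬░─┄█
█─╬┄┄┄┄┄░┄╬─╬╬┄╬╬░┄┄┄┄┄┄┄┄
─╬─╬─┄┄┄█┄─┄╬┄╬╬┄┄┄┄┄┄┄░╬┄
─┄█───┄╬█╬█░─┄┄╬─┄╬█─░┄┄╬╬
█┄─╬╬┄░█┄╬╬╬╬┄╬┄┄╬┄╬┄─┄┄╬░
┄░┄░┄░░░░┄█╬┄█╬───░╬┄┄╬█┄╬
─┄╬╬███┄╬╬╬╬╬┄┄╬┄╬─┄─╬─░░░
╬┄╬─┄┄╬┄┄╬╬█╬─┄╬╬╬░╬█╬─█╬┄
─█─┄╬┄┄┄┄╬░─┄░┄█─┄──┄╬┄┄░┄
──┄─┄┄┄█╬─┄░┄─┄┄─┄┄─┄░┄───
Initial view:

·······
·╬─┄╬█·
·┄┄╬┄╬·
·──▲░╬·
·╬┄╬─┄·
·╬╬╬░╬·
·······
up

·······
·╬┄┄┄┄·
·╬─┄╬█·
·┄┄▲┄╬·
·───░╬·
·╬┄╬─┄·
·╬╬╬░╬·

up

·······
·╬╬░┄┄·
·╬┄┄┄┄·
·╬─▲╬█·
·┄┄╬┄╬·
·───░╬·
·╬┄╬─┄·

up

·······
·╬█┄░─·
·╬╬░┄┄·
·╬┄▲┄┄·
·╬─┄╬█·
·┄┄╬┄╬·
·───░╬·

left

·······
·╬╬█┄░─
·┄╬╬░┄┄
·╬╬▲┄┄┄
·┄╬─┄╬█
·╬┄┄╬┄╬
··───░╬

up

·······
·╬╬─╬╬·
·╬╬█┄░─
·┄╬▲░┄┄
·╬╬┄┄┄┄
·┄╬─┄╬█
·╬┄┄╬┄╬

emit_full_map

╬╬─╬╬·
╬╬█┄░─
┄╬▲░┄┄
╬╬┄┄┄┄
┄╬─┄╬█
╬┄┄╬┄╬
·───░╬
·╬┄╬─┄
·╬╬╬░╬

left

·······
·╬╬╬─╬╬
·╬╬╬█┄░
·╬┄▲╬░┄
·┄╬╬┄┄┄
·┄┄╬─┄╬
··╬┄┄╬┄

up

·······
·┄─╬─┄·
·╬╬╬─╬╬
·╬╬▲█┄░
·╬┄╬╬░┄
·┄╬╬┄┄┄
·┄┄╬─┄╬

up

·······
·┄╬╬─╬·
·┄─╬─┄·
·╬╬▲─╬╬
·╬╬╬█┄░
·╬┄╬╬░┄
·┄╬╬┄┄┄

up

·······
·╬─┄┄┄·
·┄╬╬─╬·
·┄─▲─┄·
·╬╬╬─╬╬
·╬╬╬█┄░
·╬┄╬╬░┄

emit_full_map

╬─┄┄┄··
┄╬╬─╬··
┄─▲─┄··
╬╬╬─╬╬·
╬╬╬█┄░─
╬┄╬╬░┄┄
┄╬╬┄┄┄┄
┄┄╬─┄╬█
·╬┄┄╬┄╬
··───░╬
··╬┄╬─┄
··╬╬╬░╬

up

·······
·╬┄┄─█·
·╬─┄┄┄·
·┄╬▲─╬·
·┄─╬─┄·
·╬╬╬─╬╬
·╬╬╬█┄░

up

·······
·─┄┄┄┄·
·╬┄┄─█·
·╬─▲┄┄·
·┄╬╬─╬·
·┄─╬─┄·
·╬╬╬─╬╬

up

·······
·╬┄█╬┄·
·─┄┄┄┄·
·╬┄▲─█·
·╬─┄┄┄·
·┄╬╬─╬·
·┄─╬─┄·

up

·······
·╬┄╬┄█·
·╬┄█╬┄·
·─┄▲┄┄·
·╬┄┄─█·
·╬─┄┄┄·
·┄╬╬─╬·

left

·······
·─╬┄╬┄█
·╬╬┄█╬┄
·┄─▲┄┄┄
·─╬┄┄─█
·┄╬─┄┄┄
··┄╬╬─╬

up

·······
·┄╬░╬┄·
·─╬┄╬┄█
·╬╬▲█╬┄
·┄─┄┄┄┄
·─╬┄┄─█
·┄╬─┄┄┄

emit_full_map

┄╬░╬┄···
─╬┄╬┄█··
╬╬▲█╬┄··
┄─┄┄┄┄··
─╬┄┄─█··
┄╬─┄┄┄··
·┄╬╬─╬··
·┄─╬─┄··
·╬╬╬─╬╬·
·╬╬╬█┄░─
·╬┄╬╬░┄┄
·┄╬╬┄┄┄┄
·┄┄╬─┄╬█
··╬┄┄╬┄╬
···───░╬
···╬┄╬─┄
···╬╬╬░╬

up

·······
·─┄█┄█·
·┄╬░╬┄·
·─╬▲╬┄█
·╬╬┄█╬┄
·┄─┄┄┄┄
·─╬┄┄─█

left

·······
·──┄█┄█
·─┄╬░╬┄
·──▲┄╬┄
·░╬╬┄█╬
·█┄─┄┄┄
··─╬┄┄─

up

·······
·╬─┄░┄·
·──┄█┄█
·─┄▲░╬┄
·──╬┄╬┄
·░╬╬┄█╬
·█┄─┄┄┄

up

·······
·─╬┄┄┄·
·╬─┄░┄·
·──▲█┄█
·─┄╬░╬┄
·──╬┄╬┄
·░╬╬┄█╬

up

·······
·┄█┄╬┄·
·─╬┄┄┄·
·╬─▲░┄·
·──┄█┄█
·─┄╬░╬┄
·──╬┄╬┄

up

·······
·─┄░┄╬·
·┄█┄╬┄·
·─╬▲┄┄·
·╬─┄░┄·
·──┄█┄█
·─┄╬░╬┄

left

·······
·──┄░┄╬
·─┄█┄╬┄
·┄─▲┄┄┄
·┄╬─┄░┄
·┄──┄█┄
··─┄╬░╬

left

·······
·┄──┄░┄
·█─┄█┄╬
·╬┄▲╬┄┄
·─┄╬─┄░
·┄┄──┄█
···─┄╬░

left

·······
·╬┄──┄░
·┄█─┄█┄
·┄╬▲─╬┄
·┄─┄╬─┄
·╬┄┄──┄
····─┄╬

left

·······
·█╬┄──┄
·╬┄█─┄█
·░┄▲┄─╬
·┄┄─┄╬─
·█╬┄┄──
·····─┄

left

·······
·─█╬┄──
·╬╬┄█─┄
·┄░▲╬┄─
·┄┄┄─┄╬
·╬█╬┄┄─
······─

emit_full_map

─█╬┄──┄░┄╬····
╬╬┄█─┄█┄╬┄····
┄░▲╬┄─╬┄┄┄····
┄┄┄─┄╬─┄░┄····
╬█╬┄┄──┄█┄█···
·····─┄╬░╬┄···
·····──╬┄╬┄█··
·····░╬╬┄█╬┄··
·····█┄─┄┄┄┄··
······─╬┄┄─█··
······┄╬─┄┄┄··
·······┄╬╬─╬··
·······┄─╬─┄··
·······╬╬╬─╬╬·
·······╬╬╬█┄░─
·······╬┄╬╬░┄┄
·······┄╬╬┄┄┄┄
·······┄┄╬─┄╬█
········╬┄┄╬┄╬
·········───░╬
·········╬┄╬─┄
·········╬╬╬░╬

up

·······
·█░█─┄·
·─█╬┄──
·╬╬▲█─┄
·┄░┄╬┄─
·┄┄┄─┄╬
·╬█╬┄┄─

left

·······
·╬█░█─┄
·──█╬┄─
·╬╬▲┄█─
·┄┄░┄╬┄
·╬┄┄┄─┄
··╬█╬┄┄

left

·······
·█╬█░█─
·█──█╬┄
·─╬▲╬┄█
·┄┄┄░┄╬
·█╬┄┄┄─
···╬█╬┄

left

·······
·┄█╬█░█
·─█──█╬
·┄─▲╬╬┄
·╬┄┄┄░┄
·░█╬┄┄┄
····╬█╬

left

·······
·╬┄█╬█░
·█─█──█
·█┄▲╬╬╬
·┄╬┄┄┄░
·┄░█╬┄┄
·····╬█

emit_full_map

╬┄█╬█░█─┄·········
█─█──█╬┄──┄░┄╬····
█┄▲╬╬╬┄█─┄█┄╬┄····
┄╬┄┄┄░┄╬┄─╬┄┄┄····
┄░█╬┄┄┄─┄╬─┄░┄····
····╬█╬┄┄──┄█┄█···
·········─┄╬░╬┄···
·········──╬┄╬┄█··
·········░╬╬┄█╬┄··
·········█┄─┄┄┄┄··
··········─╬┄┄─█··
··········┄╬─┄┄┄··
···········┄╬╬─╬··
···········┄─╬─┄··
···········╬╬╬─╬╬·
···········╬╬╬█┄░─
···········╬┄╬╬░┄┄
···········┄╬╬┄┄┄┄
···········┄┄╬─┄╬█
············╬┄┄╬┄╬
·············───░╬
·············╬┄╬─┄
·············╬╬╬░╬

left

·······
·┄╬┄█╬█
·╬█─█──
·╬█▲─╬╬
·┄┄╬┄┄┄
·─┄░█╬┄
······╬

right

·······
┄╬┄█╬█░
╬█─█──█
╬█┄▲╬╬╬
┄┄╬┄┄┄░
─┄░█╬┄┄
·····╬█

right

·······
╬┄█╬█░█
█─█──█╬
█┄─▲╬╬┄
┄╬┄┄┄░┄
┄░█╬┄┄┄
····╬█╬

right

·······
┄█╬█░█─
─█──█╬┄
┄─╬▲╬┄█
╬┄┄┄░┄╬
░█╬┄┄┄─
···╬█╬┄

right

·······
█╬█░█─┄
█──█╬┄─
─╬╬▲┄█─
┄┄┄░┄╬┄
█╬┄┄┄─┄
··╬█╬┄┄

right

·······
╬█░█─┄·
──█╬┄──
╬╬╬▲█─┄
┄┄░┄╬┄─
╬┄┄┄─┄╬
·╬█╬┄┄─

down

╬█░█─┄·
──█╬┄──
╬╬╬┄█─┄
┄┄░▲╬┄─
╬┄┄┄─┄╬
·╬█╬┄┄─
······─

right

█░█─┄··
─█╬┄──┄
╬╬┄█─┄█
┄░┄▲┄─╬
┄┄┄─┄╬─
╬█╬┄┄──
·····─┄

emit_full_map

┄╬┄█╬█░█─┄·········
╬█─█──█╬┄──┄░┄╬····
╬█┄─╬╬╬┄█─┄█┄╬┄····
┄┄╬┄┄┄░┄▲┄─╬┄┄┄····
─┄░█╬┄┄┄─┄╬─┄░┄····
·····╬█╬┄┄──┄█┄█···
··········─┄╬░╬┄···
··········──╬┄╬┄█··
··········░╬╬┄█╬┄··
··········█┄─┄┄┄┄··
···········─╬┄┄─█··
···········┄╬─┄┄┄··
············┄╬╬─╬··
············┄─╬─┄··
············╬╬╬─╬╬·
············╬╬╬█┄░─
············╬┄╬╬░┄┄
············┄╬╬┄┄┄┄
············┄┄╬─┄╬█
·············╬┄┄╬┄╬
··············───░╬
··············╬┄╬─┄
··············╬╬╬░╬


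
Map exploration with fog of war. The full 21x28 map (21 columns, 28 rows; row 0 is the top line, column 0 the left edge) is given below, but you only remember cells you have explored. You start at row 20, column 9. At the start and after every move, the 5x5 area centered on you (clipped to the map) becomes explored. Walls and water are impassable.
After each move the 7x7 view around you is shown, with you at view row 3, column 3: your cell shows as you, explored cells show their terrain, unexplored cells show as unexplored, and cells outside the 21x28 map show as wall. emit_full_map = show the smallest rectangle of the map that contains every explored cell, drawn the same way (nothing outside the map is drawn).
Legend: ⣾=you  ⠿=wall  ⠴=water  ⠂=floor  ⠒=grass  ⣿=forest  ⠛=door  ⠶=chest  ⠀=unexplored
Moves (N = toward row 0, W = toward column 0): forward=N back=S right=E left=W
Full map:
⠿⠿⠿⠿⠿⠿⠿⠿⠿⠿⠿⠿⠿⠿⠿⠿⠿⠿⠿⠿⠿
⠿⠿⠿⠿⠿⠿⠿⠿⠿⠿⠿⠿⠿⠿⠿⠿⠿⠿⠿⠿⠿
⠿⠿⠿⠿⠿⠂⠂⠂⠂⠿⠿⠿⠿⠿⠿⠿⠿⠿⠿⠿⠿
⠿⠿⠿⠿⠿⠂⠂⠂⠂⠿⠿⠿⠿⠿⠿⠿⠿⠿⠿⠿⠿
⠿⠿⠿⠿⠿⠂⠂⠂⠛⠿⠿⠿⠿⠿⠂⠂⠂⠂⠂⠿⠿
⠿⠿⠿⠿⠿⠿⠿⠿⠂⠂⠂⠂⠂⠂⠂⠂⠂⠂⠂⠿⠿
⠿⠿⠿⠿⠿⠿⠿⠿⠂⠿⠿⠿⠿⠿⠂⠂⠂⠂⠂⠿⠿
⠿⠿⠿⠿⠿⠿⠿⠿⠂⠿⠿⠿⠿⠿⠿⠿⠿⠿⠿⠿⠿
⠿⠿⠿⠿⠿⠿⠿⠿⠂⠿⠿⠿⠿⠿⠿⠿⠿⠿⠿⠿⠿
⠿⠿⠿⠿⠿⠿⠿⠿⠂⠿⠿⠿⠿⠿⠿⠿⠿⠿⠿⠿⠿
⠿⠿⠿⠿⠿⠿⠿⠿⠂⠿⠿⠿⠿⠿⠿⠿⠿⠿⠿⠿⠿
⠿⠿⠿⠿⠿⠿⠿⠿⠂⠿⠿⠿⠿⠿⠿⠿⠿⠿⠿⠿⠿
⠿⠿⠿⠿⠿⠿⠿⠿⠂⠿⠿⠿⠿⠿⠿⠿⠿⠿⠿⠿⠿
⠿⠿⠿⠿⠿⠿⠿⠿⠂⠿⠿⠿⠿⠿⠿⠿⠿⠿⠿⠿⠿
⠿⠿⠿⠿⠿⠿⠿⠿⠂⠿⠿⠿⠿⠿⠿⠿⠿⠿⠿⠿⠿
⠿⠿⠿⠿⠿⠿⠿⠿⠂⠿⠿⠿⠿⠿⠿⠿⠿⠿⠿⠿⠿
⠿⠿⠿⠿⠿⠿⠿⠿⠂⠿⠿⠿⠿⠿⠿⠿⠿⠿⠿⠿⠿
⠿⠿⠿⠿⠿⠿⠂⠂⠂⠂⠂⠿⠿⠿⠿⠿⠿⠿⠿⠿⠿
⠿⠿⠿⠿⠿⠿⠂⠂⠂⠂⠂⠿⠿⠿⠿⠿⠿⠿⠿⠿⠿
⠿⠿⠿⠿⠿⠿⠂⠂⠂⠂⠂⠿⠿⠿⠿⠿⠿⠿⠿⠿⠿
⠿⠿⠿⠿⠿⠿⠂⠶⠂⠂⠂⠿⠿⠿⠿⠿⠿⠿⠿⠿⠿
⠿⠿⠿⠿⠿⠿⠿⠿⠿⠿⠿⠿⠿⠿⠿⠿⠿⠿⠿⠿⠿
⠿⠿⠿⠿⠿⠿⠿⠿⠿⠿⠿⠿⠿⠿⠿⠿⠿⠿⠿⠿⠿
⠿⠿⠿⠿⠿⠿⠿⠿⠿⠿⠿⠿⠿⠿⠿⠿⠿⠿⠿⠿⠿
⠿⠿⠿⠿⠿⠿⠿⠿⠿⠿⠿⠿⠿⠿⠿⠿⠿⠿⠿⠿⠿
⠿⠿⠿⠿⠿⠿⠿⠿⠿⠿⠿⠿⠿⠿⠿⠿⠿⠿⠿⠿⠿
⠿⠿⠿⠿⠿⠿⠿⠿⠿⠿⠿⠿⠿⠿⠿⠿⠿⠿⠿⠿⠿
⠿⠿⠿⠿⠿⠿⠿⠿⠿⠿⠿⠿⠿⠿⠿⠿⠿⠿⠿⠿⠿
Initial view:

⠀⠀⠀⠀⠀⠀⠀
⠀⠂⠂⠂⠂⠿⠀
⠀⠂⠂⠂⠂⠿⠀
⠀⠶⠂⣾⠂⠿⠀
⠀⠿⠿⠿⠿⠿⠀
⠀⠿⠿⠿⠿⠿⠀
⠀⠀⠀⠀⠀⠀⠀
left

⠀⠀⠀⠀⠀⠀⠀
⠀⠂⠂⠂⠂⠂⠿
⠀⠂⠂⠂⠂⠂⠿
⠀⠂⠶⣾⠂⠂⠿
⠀⠿⠿⠿⠿⠿⠿
⠀⠿⠿⠿⠿⠿⠿
⠀⠀⠀⠀⠀⠀⠀

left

⠀⠀⠀⠀⠀⠀⠀
⠀⠿⠂⠂⠂⠂⠂
⠀⠿⠂⠂⠂⠂⠂
⠀⠿⠂⣾⠂⠂⠂
⠀⠿⠿⠿⠿⠿⠿
⠀⠿⠿⠿⠿⠿⠿
⠀⠀⠀⠀⠀⠀⠀

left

⠀⠀⠀⠀⠀⠀⠀
⠀⠿⠿⠂⠂⠂⠂
⠀⠿⠿⠂⠂⠂⠂
⠀⠿⠿⣾⠶⠂⠂
⠀⠿⠿⠿⠿⠿⠿
⠀⠿⠿⠿⠿⠿⠿
⠀⠀⠀⠀⠀⠀⠀

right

⠀⠀⠀⠀⠀⠀⠀
⠿⠿⠂⠂⠂⠂⠂
⠿⠿⠂⠂⠂⠂⠂
⠿⠿⠂⣾⠂⠂⠂
⠿⠿⠿⠿⠿⠿⠿
⠿⠿⠿⠿⠿⠿⠿
⠀⠀⠀⠀⠀⠀⠀

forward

⠀⠀⠀⠀⠀⠀⠀
⠀⠿⠂⠂⠂⠂⠀
⠿⠿⠂⠂⠂⠂⠂
⠿⠿⠂⣾⠂⠂⠂
⠿⠿⠂⠶⠂⠂⠂
⠿⠿⠿⠿⠿⠿⠿
⠿⠿⠿⠿⠿⠿⠿

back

⠀⠿⠂⠂⠂⠂⠀
⠿⠿⠂⠂⠂⠂⠂
⠿⠿⠂⠂⠂⠂⠂
⠿⠿⠂⣾⠂⠂⠂
⠿⠿⠿⠿⠿⠿⠿
⠿⠿⠿⠿⠿⠿⠿
⠀⠀⠀⠀⠀⠀⠀

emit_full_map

⠀⠿⠂⠂⠂⠂⠀⠀
⠿⠿⠂⠂⠂⠂⠂⠿
⠿⠿⠂⠂⠂⠂⠂⠿
⠿⠿⠂⣾⠂⠂⠂⠿
⠿⠿⠿⠿⠿⠿⠿⠿
⠿⠿⠿⠿⠿⠿⠿⠿

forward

⠀⠀⠀⠀⠀⠀⠀
⠀⠿⠂⠂⠂⠂⠀
⠿⠿⠂⠂⠂⠂⠂
⠿⠿⠂⣾⠂⠂⠂
⠿⠿⠂⠶⠂⠂⠂
⠿⠿⠿⠿⠿⠿⠿
⠿⠿⠿⠿⠿⠿⠿

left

⠀⠀⠀⠀⠀⠀⠀
⠀⠿⠿⠂⠂⠂⠂
⠀⠿⠿⠂⠂⠂⠂
⠀⠿⠿⣾⠂⠂⠂
⠀⠿⠿⠂⠶⠂⠂
⠀⠿⠿⠿⠿⠿⠿
⠀⠿⠿⠿⠿⠿⠿

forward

⠀⠀⠀⠀⠀⠀⠀
⠀⠿⠿⠿⠿⠂⠀
⠀⠿⠿⠂⠂⠂⠂
⠀⠿⠿⣾⠂⠂⠂
⠀⠿⠿⠂⠂⠂⠂
⠀⠿⠿⠂⠶⠂⠂
⠀⠿⠿⠿⠿⠿⠿

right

⠀⠀⠀⠀⠀⠀⠀
⠿⠿⠿⠿⠂⠿⠀
⠿⠿⠂⠂⠂⠂⠀
⠿⠿⠂⣾⠂⠂⠂
⠿⠿⠂⠂⠂⠂⠂
⠿⠿⠂⠶⠂⠂⠂
⠿⠿⠿⠿⠿⠿⠿

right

⠀⠀⠀⠀⠀⠀⠀
⠿⠿⠿⠂⠿⠿⠀
⠿⠂⠂⠂⠂⠂⠀
⠿⠂⠂⣾⠂⠂⠿
⠿⠂⠂⠂⠂⠂⠿
⠿⠂⠶⠂⠂⠂⠿
⠿⠿⠿⠿⠿⠿⠿

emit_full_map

⠿⠿⠿⠿⠂⠿⠿⠀
⠿⠿⠂⠂⠂⠂⠂⠀
⠿⠿⠂⠂⣾⠂⠂⠿
⠿⠿⠂⠂⠂⠂⠂⠿
⠿⠿⠂⠶⠂⠂⠂⠿
⠿⠿⠿⠿⠿⠿⠿⠿
⠿⠿⠿⠿⠿⠿⠿⠿

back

⠿⠿⠿⠂⠿⠿⠀
⠿⠂⠂⠂⠂⠂⠀
⠿⠂⠂⠂⠂⠂⠿
⠿⠂⠂⣾⠂⠂⠿
⠿⠂⠶⠂⠂⠂⠿
⠿⠿⠿⠿⠿⠿⠿
⠿⠿⠿⠿⠿⠿⠿

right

⠿⠿⠂⠿⠿⠀⠀
⠂⠂⠂⠂⠂⠿⠀
⠂⠂⠂⠂⠂⠿⠀
⠂⠂⠂⣾⠂⠿⠀
⠂⠶⠂⠂⠂⠿⠀
⠿⠿⠿⠿⠿⠿⠀
⠿⠿⠿⠿⠿⠿⠀

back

⠂⠂⠂⠂⠂⠿⠀
⠂⠂⠂⠂⠂⠿⠀
⠂⠂⠂⠂⠂⠿⠀
⠂⠶⠂⣾⠂⠿⠀
⠿⠿⠿⠿⠿⠿⠀
⠿⠿⠿⠿⠿⠿⠀
⠀⠀⠀⠀⠀⠀⠀

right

⠂⠂⠂⠂⠿⠀⠀
⠂⠂⠂⠂⠿⠿⠀
⠂⠂⠂⠂⠿⠿⠀
⠶⠂⠂⣾⠿⠿⠀
⠿⠿⠿⠿⠿⠿⠀
⠿⠿⠿⠿⠿⠿⠀
⠀⠀⠀⠀⠀⠀⠀

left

⠂⠂⠂⠂⠂⠿⠀
⠂⠂⠂⠂⠂⠿⠿
⠂⠂⠂⠂⠂⠿⠿
⠂⠶⠂⣾⠂⠿⠿
⠿⠿⠿⠿⠿⠿⠿
⠿⠿⠿⠿⠿⠿⠿
⠀⠀⠀⠀⠀⠀⠀

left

⠿⠂⠂⠂⠂⠂⠿
⠿⠂⠂⠂⠂⠂⠿
⠿⠂⠂⠂⠂⠂⠿
⠿⠂⠶⣾⠂⠂⠿
⠿⠿⠿⠿⠿⠿⠿
⠿⠿⠿⠿⠿⠿⠿
⠀⠀⠀⠀⠀⠀⠀

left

⠿⠿⠂⠂⠂⠂⠂
⠿⠿⠂⠂⠂⠂⠂
⠿⠿⠂⠂⠂⠂⠂
⠿⠿⠂⣾⠂⠂⠂
⠿⠿⠿⠿⠿⠿⠿
⠿⠿⠿⠿⠿⠿⠿
⠀⠀⠀⠀⠀⠀⠀

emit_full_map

⠿⠿⠿⠿⠂⠿⠿⠀⠀
⠿⠿⠂⠂⠂⠂⠂⠿⠀
⠿⠿⠂⠂⠂⠂⠂⠿⠿
⠿⠿⠂⠂⠂⠂⠂⠿⠿
⠿⠿⠂⣾⠂⠂⠂⠿⠿
⠿⠿⠿⠿⠿⠿⠿⠿⠿
⠿⠿⠿⠿⠿⠿⠿⠿⠿

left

⠀⠿⠿⠂⠂⠂⠂
⠀⠿⠿⠂⠂⠂⠂
⠀⠿⠿⠂⠂⠂⠂
⠀⠿⠿⣾⠶⠂⠂
⠀⠿⠿⠿⠿⠿⠿
⠀⠿⠿⠿⠿⠿⠿
⠀⠀⠀⠀⠀⠀⠀

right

⠿⠿⠂⠂⠂⠂⠂
⠿⠿⠂⠂⠂⠂⠂
⠿⠿⠂⠂⠂⠂⠂
⠿⠿⠂⣾⠂⠂⠂
⠿⠿⠿⠿⠿⠿⠿
⠿⠿⠿⠿⠿⠿⠿
⠀⠀⠀⠀⠀⠀⠀

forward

⠿⠿⠿⠿⠂⠿⠿
⠿⠿⠂⠂⠂⠂⠂
⠿⠿⠂⠂⠂⠂⠂
⠿⠿⠂⣾⠂⠂⠂
⠿⠿⠂⠶⠂⠂⠂
⠿⠿⠿⠿⠿⠿⠿
⠿⠿⠿⠿⠿⠿⠿


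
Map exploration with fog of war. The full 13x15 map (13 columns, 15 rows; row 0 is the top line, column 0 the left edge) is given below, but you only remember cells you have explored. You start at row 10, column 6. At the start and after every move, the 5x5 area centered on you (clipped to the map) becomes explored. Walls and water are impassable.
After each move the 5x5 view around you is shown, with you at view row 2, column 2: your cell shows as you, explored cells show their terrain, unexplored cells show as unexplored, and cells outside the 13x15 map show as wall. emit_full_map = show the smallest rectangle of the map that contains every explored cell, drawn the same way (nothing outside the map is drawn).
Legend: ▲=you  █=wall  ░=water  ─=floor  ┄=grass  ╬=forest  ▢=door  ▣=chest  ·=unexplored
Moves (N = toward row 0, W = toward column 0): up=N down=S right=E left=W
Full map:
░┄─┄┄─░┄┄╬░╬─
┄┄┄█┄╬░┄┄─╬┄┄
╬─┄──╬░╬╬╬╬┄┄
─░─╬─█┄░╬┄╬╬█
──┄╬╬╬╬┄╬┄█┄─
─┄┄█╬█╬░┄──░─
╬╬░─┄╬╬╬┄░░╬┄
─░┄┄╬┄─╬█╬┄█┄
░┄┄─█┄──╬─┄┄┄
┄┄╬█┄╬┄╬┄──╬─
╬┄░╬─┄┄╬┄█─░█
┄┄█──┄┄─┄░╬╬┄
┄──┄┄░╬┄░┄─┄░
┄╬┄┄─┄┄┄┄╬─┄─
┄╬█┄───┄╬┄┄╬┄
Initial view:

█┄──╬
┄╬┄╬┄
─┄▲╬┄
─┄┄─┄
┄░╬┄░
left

─█┄──
█┄╬┄╬
╬─▲┄╬
──┄┄─
┄┄░╬┄

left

┄─█┄─
╬█┄╬┄
░╬▲┄┄
█──┄┄
─┄┄░╬

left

┄┄─█┄
┄╬█┄╬
┄░▲─┄
┄█──┄
──┄┄░

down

┄╬█┄╬
┄░╬─┄
┄█▲─┄
──┄┄░
╬┄┄─┄

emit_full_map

┄┄─█┄──╬
┄╬█┄╬┄╬┄
┄░╬─┄┄╬┄
┄█▲─┄┄─┄
──┄┄░╬┄░
╬┄┄─┄···

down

┄░╬─┄
┄█──┄
──▲┄░
╬┄┄─┄
╬█┄──

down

┄█──┄
──┄┄░
╬┄▲─┄
╬█┄──
█████

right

█──┄┄
─┄┄░╬
┄┄▲┄┄
█┄───
█████

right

──┄┄─
┄┄░╬┄
┄─▲┄┄
┄───┄
█████

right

─┄┄─┄
┄░╬┄░
─┄▲┄┄
───┄╬
█████

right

┄┄─┄░
░╬┄░┄
┄┄▲┄╬
──┄╬┄
█████

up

┄┄╬┄█
┄┄─┄░
░╬▲░┄
┄┄┄┄╬
──┄╬┄

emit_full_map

┄┄─█┄──╬·
┄╬█┄╬┄╬┄·
┄░╬─┄┄╬┄█
┄█──┄┄─┄░
──┄┄░╬▲░┄
╬┄┄─┄┄┄┄╬
╬█┄───┄╬┄


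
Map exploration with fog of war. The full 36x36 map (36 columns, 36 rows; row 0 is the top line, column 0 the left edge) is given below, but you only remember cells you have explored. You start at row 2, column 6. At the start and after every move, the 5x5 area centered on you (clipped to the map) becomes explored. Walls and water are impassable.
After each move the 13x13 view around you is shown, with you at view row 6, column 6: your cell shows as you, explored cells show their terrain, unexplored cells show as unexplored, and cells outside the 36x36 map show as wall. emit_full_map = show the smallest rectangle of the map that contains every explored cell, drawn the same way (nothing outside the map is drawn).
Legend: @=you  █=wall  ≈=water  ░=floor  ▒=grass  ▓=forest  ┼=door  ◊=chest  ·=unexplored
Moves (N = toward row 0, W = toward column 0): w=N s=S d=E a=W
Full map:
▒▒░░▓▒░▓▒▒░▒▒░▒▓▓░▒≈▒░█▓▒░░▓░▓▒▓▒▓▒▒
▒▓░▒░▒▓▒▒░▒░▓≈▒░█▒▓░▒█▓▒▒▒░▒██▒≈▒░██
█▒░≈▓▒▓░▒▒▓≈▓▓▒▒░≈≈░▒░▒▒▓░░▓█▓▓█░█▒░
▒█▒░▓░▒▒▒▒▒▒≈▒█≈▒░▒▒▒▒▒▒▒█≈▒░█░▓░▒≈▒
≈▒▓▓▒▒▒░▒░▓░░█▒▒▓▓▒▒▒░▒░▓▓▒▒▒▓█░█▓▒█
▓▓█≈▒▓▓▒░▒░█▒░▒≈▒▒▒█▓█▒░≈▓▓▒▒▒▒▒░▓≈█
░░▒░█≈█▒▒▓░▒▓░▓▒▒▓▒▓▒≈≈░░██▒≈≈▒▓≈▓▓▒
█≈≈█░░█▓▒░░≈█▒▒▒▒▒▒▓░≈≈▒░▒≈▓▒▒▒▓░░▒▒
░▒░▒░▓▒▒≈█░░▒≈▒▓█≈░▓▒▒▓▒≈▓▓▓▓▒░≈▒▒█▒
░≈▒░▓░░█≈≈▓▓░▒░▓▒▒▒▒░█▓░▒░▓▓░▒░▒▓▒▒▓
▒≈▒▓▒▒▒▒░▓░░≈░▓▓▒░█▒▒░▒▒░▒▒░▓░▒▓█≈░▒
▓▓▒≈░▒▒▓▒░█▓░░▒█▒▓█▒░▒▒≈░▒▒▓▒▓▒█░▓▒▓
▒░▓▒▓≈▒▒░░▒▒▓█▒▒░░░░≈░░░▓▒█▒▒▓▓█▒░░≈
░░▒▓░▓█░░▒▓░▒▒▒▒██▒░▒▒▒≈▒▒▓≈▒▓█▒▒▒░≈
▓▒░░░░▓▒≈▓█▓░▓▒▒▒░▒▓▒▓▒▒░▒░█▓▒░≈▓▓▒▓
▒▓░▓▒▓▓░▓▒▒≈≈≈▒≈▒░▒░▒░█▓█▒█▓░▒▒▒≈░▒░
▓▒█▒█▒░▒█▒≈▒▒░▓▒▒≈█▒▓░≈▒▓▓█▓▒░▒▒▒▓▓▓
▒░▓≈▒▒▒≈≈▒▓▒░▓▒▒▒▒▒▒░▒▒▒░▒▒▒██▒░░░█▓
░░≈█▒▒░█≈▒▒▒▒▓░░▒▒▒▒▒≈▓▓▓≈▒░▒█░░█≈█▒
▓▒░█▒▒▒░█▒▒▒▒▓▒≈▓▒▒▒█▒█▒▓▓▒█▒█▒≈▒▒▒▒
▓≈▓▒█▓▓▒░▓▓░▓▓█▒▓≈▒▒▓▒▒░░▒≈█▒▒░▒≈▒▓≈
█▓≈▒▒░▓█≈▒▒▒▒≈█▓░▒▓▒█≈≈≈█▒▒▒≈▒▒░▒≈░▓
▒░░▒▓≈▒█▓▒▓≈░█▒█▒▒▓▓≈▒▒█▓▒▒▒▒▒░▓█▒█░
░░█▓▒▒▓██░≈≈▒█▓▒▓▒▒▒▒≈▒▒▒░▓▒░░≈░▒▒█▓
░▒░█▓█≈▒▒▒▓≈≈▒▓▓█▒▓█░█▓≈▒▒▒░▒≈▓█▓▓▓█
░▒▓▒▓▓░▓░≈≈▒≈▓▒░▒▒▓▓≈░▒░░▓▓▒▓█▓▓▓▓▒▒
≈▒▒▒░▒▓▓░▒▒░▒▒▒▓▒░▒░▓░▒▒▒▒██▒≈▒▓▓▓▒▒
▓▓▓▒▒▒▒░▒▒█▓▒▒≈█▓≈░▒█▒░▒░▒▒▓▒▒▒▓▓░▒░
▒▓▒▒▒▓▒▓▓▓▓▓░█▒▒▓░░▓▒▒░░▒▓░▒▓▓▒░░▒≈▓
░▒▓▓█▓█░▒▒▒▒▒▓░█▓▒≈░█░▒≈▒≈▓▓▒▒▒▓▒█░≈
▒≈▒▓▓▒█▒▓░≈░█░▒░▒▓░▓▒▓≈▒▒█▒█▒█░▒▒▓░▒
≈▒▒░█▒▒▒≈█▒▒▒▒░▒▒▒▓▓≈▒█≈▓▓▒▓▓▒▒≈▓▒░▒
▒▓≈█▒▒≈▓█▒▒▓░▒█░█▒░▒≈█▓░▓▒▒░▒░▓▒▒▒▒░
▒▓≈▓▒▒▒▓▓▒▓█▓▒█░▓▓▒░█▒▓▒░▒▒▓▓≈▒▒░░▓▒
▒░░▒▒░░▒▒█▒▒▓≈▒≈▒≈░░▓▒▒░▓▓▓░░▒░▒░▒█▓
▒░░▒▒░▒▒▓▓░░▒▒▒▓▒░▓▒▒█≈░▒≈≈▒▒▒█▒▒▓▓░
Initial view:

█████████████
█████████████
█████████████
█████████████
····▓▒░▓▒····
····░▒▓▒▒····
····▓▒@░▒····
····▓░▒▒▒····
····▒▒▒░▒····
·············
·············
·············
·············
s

█████████████
█████████████
█████████████
····▓▒░▓▒····
····░▒▓▒▒····
····▓▒▓░▒····
····▓░@▒▒····
····▒▒▒░▒····
····▒▓▓▒░····
·············
·············
·············
·············

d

█████████████
█████████████
█████████████
···▓▒░▓▒·····
···░▒▓▒▒░····
···▓▒▓░▒▒····
···▓░▒@▒▒····
···▒▒▒░▒░····
···▒▓▓▒░▒····
·············
·············
·············
·············

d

█████████████
█████████████
█████████████
··▓▒░▓▒······
··░▒▓▒▒░▒····
··▓▒▓░▒▒▓····
··▓░▒▒@▒▒····
··▒▒▒░▒░▓····
··▒▓▓▒░▒░····
·············
·············
·············
·············

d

█████████████
█████████████
█████████████
·▓▒░▓▒·······
·░▒▓▒▒░▒░····
·▓▒▓░▒▒▓≈····
·▓░▒▒▒@▒▒····
·▒▒▒░▒░▓░····
·▒▓▓▒░▒░█····
·············
·············
·············
·············

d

█████████████
█████████████
█████████████
▓▒░▓▒········
░▒▓▒▒░▒░▓····
▓▒▓░▒▒▓≈▓····
▓░▒▒▒▒@▒≈····
▒▒▒░▒░▓░░····
▒▓▓▒░▒░█▒····
·············
·············
·············
·············

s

█████████████
█████████████
▓▒░▓▒········
░▒▓▒▒░▒░▓····
▓▒▓░▒▒▓≈▓····
▓░▒▒▒▒▒▒≈····
▒▒▒░▒░@░░····
▒▓▓▒░▒░█▒····
····▒▓░▒▓····
·············
·············
·············
·············

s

█████████████
▓▒░▓▒········
░▒▓▒▒░▒░▓····
▓▒▓░▒▒▓≈▓····
▓░▒▒▒▒▒▒≈····
▒▒▒░▒░▓░░····
▒▓▓▒░▒@█▒····
····▒▓░▒▓····
····▒░░≈█····
·············
·············
·············
·············

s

▓▒░▓▒········
░▒▓▒▒░▒░▓····
▓▒▓░▒▒▓≈▓····
▓░▒▒▒▒▒▒≈····
▒▒▒░▒░▓░░····
▒▓▓▒░▒░█▒····
····▒▓@▒▓····
····▒░░≈█····
····≈█░░▒····
·············
·············
·············
·············

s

░▒▓▒▒░▒░▓····
▓▒▓░▒▒▓≈▓····
▓░▒▒▒▒▒▒≈····
▒▒▒░▒░▓░░····
▒▓▓▒░▒░█▒····
····▒▓░▒▓····
····▒░@≈█····
····≈█░░▒····
····≈≈▓▓░····
·············
·············
·············
·············

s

▓▒▓░▒▒▓≈▓····
▓░▒▒▒▒▒▒≈····
▒▒▒░▒░▓░░····
▒▓▓▒░▒░█▒····
····▒▓░▒▓····
····▒░░≈█····
····≈█@░▒····
····≈≈▓▓░····
····░▓░░≈····
·············
·············
·············
·············

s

▓░▒▒▒▒▒▒≈····
▒▒▒░▒░▓░░····
▒▓▓▒░▒░█▒····
····▒▓░▒▓····
····▒░░≈█····
····≈█░░▒····
····≈≈@▓░····
····░▓░░≈····
····▒░█▓░····
·············
·············
·············
·············

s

▒▒▒░▒░▓░░····
▒▓▓▒░▒░█▒····
····▒▓░▒▓····
····▒░░≈█····
····≈█░░▒····
····≈≈▓▓░····
····░▓@░≈····
····▒░█▓░····
····░░▒▒▓····
·············
·············
·············
·············

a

·▒▒▒░▒░▓░░···
·▒▓▓▒░▒░█▒···
·····▒▓░▒▓···
·····▒░░≈█···
····▒≈█░░▒···
····█≈≈▓▓░···
····▒░@░░≈···
····▓▒░█▓░···
····▒░░▒▒▓···
·············
·············
·············
·············

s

·▒▓▓▒░▒░█▒···
·····▒▓░▒▓···
·····▒░░≈█···
····▒≈█░░▒···
····█≈≈▓▓░···
····▒░▓░░≈···
····▓▒@█▓░···
····▒░░▒▒▓···
····░░▒▓░····
·············
·············
·············
·············

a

··▒▓▓▒░▒░█▒··
······▒▓░▒▓··
······▒░░≈█··
·····▒≈█░░▒··
····░█≈≈▓▓░··
····▒▒░▓░░≈··
····▒▓@░█▓░··
····▒▒░░▒▒▓··
····█░░▒▓░···
·············
·············
·············
·············

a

···▒▓▓▒░▒░█▒·
·······▒▓░▒▓·
·······▒░░≈█·
······▒≈█░░▒·
····░░█≈≈▓▓░·
····▒▒▒░▓░░≈·
····▒▒@▒░█▓░·
····≈▒▒░░▒▒▓·
····▓█░░▒▓░··
·············
·············
·············
·············

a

····▒▓▓▒░▒░█▒
········▒▓░▒▓
········▒░░≈█
·······▒≈█░░▒
····▓░░█≈≈▓▓░
····▒▒▒▒░▓░░≈
····░▒@▓▒░█▓░
····▓≈▒▒░░▒▒▓
····░▓█░░▒▓░·
·············
·············
·············
·············

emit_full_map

▓▒░▓▒····
░▒▓▒▒░▒░▓
▓▒▓░▒▒▓≈▓
▓░▒▒▒▒▒▒≈
▒▒▒░▒░▓░░
▒▓▓▒░▒░█▒
····▒▓░▒▓
····▒░░≈█
···▒≈█░░▒
▓░░█≈≈▓▓░
▒▒▒▒░▓░░≈
░▒@▓▒░█▓░
▓≈▒▒░░▒▒▓
░▓█░░▒▓░·

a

█····▒▓▓▒░▒░█
█········▒▓░▒
█········▒░░≈
█·······▒≈█░░
█···░▓░░█≈≈▓▓
█···▓▒▒▒▒░▓░░
█···≈░@▒▓▒░█▓
█···▒▓≈▒▒░░▒▒
█···▓░▓█░░▒▓░
█············
█············
█············
█············

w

█····▒▒▒░▒░▓░
█····▒▓▓▒░▒░█
█········▒▓░▒
█········▒░░≈
█···▒░▓▒▒≈█░░
█···░▓░░█≈≈▓▓
█···▓▒@▒▒░▓░░
█···≈░▒▒▓▒░█▓
█···▒▓≈▒▒░░▒▒
█···▓░▓█░░▒▓░
█············
█············
█············

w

█····▓░▒▒▒▒▒▒
█····▒▒▒░▒░▓░
█····▒▓▓▒░▒░█
█········▒▓░▒
█···█░░█▓▒░░≈
█···▒░▓▒▒≈█░░
█···░▓@░█≈≈▓▓
█···▓▒▒▒▒░▓░░
█···≈░▒▒▓▒░█▓
█···▒▓≈▒▒░░▒▒
█···▓░▓█░░▒▓░
█············
█············

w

█····▓▒▓░▒▒▓≈
█····▓░▒▒▒▒▒▒
█····▒▒▒░▒░▓░
█····▒▓▓▒░▒░█
█···░█≈█▒▒▓░▒
█···█░░█▓▒░░≈
█···▒░@▒▒≈█░░
█···░▓░░█≈≈▓▓
█···▓▒▒▒▒░▓░░
█···≈░▒▒▓▒░█▓
█···▒▓≈▒▒░░▒▒
█···▓░▓█░░▒▓░
█············

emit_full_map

·▓▒░▓▒····
·░▒▓▒▒░▒░▓
·▓▒▓░▒▒▓≈▓
·▓░▒▒▒▒▒▒≈
·▒▒▒░▒░▓░░
·▒▓▓▒░▒░█▒
░█≈█▒▒▓░▒▓
█░░█▓▒░░≈█
▒░@▒▒≈█░░▒
░▓░░█≈≈▓▓░
▓▒▒▒▒░▓░░≈
≈░▒▒▓▒░█▓░
▒▓≈▒▒░░▒▒▓
▓░▓█░░▒▓░·


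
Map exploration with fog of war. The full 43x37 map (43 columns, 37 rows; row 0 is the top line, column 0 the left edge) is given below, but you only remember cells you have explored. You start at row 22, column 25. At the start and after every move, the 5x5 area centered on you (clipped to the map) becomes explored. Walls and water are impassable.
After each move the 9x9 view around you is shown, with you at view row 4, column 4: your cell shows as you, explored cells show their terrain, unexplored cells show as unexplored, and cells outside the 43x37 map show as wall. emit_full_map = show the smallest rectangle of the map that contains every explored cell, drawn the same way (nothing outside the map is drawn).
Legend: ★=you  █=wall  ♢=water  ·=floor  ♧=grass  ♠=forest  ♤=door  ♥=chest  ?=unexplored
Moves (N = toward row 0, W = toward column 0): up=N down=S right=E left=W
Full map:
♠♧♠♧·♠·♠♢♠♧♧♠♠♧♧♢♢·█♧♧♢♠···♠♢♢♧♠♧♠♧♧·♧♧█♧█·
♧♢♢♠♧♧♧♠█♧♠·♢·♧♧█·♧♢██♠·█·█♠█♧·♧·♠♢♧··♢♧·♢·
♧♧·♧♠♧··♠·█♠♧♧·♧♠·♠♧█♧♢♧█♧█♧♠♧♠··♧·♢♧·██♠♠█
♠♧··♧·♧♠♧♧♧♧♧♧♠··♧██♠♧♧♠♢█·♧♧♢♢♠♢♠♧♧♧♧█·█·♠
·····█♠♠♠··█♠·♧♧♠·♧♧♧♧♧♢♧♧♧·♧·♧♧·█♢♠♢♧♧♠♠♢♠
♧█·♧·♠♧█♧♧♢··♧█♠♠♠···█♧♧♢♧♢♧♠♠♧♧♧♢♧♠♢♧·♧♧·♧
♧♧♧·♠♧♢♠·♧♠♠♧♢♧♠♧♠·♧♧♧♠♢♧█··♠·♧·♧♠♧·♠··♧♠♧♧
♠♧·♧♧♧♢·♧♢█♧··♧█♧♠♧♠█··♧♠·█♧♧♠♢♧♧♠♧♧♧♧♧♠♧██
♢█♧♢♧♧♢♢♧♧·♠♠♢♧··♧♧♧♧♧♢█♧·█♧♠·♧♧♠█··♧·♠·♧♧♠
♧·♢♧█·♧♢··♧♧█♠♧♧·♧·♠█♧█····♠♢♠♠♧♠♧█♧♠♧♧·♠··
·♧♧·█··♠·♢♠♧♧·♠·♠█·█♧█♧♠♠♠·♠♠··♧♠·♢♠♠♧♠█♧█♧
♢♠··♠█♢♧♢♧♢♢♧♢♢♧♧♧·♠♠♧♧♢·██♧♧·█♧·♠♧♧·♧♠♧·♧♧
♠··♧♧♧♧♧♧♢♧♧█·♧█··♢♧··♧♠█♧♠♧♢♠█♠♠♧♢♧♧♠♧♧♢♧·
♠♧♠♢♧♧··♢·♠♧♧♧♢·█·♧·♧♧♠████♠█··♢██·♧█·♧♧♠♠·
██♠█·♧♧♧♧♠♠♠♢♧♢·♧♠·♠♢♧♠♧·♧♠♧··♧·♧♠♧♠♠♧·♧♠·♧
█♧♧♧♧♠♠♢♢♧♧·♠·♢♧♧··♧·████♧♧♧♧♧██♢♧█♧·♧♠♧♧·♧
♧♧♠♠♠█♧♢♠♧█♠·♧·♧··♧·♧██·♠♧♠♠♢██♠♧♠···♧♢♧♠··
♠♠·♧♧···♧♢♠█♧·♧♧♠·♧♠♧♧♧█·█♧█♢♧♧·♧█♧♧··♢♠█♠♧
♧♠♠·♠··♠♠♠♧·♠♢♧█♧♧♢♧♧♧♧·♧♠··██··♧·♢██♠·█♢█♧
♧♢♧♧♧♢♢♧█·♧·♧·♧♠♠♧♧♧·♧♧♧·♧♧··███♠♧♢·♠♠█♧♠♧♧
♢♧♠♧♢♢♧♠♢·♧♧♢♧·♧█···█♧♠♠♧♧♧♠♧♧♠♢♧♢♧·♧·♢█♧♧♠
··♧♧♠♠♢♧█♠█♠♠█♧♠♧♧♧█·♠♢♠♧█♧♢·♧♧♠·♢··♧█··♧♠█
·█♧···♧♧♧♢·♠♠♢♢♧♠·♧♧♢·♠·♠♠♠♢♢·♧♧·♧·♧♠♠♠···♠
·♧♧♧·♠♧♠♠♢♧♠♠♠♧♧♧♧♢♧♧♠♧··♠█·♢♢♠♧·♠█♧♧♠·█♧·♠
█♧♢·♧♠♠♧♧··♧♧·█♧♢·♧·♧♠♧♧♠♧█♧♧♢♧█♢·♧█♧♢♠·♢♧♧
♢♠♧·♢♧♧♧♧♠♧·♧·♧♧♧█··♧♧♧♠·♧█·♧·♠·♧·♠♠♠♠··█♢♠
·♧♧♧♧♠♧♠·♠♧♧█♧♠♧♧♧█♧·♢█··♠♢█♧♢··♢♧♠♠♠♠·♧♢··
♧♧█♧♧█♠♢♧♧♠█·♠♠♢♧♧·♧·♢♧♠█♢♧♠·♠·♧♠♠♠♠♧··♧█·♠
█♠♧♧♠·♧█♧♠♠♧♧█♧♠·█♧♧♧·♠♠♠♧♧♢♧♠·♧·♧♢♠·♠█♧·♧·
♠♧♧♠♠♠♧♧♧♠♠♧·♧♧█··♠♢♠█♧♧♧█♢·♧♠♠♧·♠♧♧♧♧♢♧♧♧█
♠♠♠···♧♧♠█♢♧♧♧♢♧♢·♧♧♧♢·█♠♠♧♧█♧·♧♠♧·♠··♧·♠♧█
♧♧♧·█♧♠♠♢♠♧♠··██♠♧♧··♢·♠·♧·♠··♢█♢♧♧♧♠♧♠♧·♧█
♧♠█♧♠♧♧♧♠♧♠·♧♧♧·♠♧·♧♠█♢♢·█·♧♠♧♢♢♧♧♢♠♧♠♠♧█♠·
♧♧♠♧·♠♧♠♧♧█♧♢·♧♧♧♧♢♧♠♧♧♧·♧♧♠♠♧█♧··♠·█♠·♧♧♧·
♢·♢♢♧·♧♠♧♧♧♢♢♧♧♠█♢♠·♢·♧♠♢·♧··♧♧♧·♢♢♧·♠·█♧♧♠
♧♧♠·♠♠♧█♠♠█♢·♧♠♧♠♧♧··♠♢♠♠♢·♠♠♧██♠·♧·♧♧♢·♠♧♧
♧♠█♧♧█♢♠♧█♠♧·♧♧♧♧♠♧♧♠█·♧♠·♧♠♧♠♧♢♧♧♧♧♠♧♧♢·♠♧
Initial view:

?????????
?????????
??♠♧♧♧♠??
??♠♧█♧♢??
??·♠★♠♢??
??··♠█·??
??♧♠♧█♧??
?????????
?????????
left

?????????
?????????
??♠♠♧♧♧♠?
??♢♠♧█♧♢?
??♠·★♠♠♢?
??♧··♠█·?
??♧♧♠♧█♧?
?????????
?????????

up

?????????
?????????
??♧♧·♧♧??
??♠♠♧♧♧♠?
??♢♠★█♧♢?
??♠·♠♠♠♢?
??♧··♠█·?
??♧♧♠♧█♧?
?????????

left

?????????
?????????
??♧♧♧·♧♧?
??♧♠♠♧♧♧♠
??♠♢★♧█♧♢
??·♠·♠♠♠♢
??♠♧··♠█·
???♧♧♠♧█♧
?????????

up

?????????
?????????
??♧♧·♧♠??
??♧♧♧·♧♧?
??♧♠★♧♧♧♠
??♠♢♠♧█♧♢
??·♠·♠♠♠♢
??♠♧··♠█·
???♧♧♠♧█♧

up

?????????
?????????
??♧♧█·█??
??♧♧·♧♠??
??♧♧★·♧♧?
??♧♠♠♧♧♧♠
??♠♢♠♧█♧♢
??·♠·♠♠♠♢
??♠♧··♠█·

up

?????????
?????????
??██·♠♧??
??♧♧█·█??
??♧♧★♧♠??
??♧♧♧·♧♧?
??♧♠♠♧♧♧♠
??♠♢♠♧█♧♢
??·♠·♠♠♠♢

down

?????????
??██·♠♧??
??♧♧█·█??
??♧♧·♧♠??
??♧♧★·♧♧?
??♧♠♠♧♧♧♠
??♠♢♠♧█♧♢
??·♠·♠♠♠♢
??♠♧··♠█·

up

?????????
?????????
??██·♠♧??
??♧♧█·█??
??♧♧★♧♠??
??♧♧♧·♧♧?
??♧♠♠♧♧♧♠
??♠♢♠♧█♧♢
??·♠·♠♠♠♢

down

?????????
??██·♠♧??
??♧♧█·█??
??♧♧·♧♠??
??♧♧★·♧♧?
??♧♠♠♧♧♧♠
??♠♢♠♧█♧♢
??·♠·♠♠♠♢
??♠♧··♠█·

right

?????????
?██·♠♧???
?♧♧█·█♧??
?♧♧·♧♠·??
?♧♧♧★♧♧??
?♧♠♠♧♧♧♠?
?♠♢♠♧█♧♢?
?·♠·♠♠♠♢?
?♠♧··♠█·?

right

?????????
██·♠♧????
♧♧█·█♧█??
♧♧·♧♠··??
♧♧♧·★♧·??
♧♠♠♧♧♧♠??
♠♢♠♧█♧♢??
·♠·♠♠♠♢??
♠♧··♠█·??

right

?????????
█·♠♧?????
♧█·█♧█♢??
♧·♧♠··█??
♧♧·♧★··??
♠♠♧♧♧♠♧??
♢♠♧█♧♢·??
♠·♠♠♠♢???
♧··♠█·???

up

?????????
?????????
█·♠♧♠♠♢??
♧█·█♧█♢??
♧·♧♠★·█??
♧♧·♧♧··??
♠♠♧♧♧♠♧??
♢♠♧█♧♢·??
♠·♠♠♠♢???

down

?????????
█·♠♧♠♠♢??
♧█·█♧█♢??
♧·♧♠··█??
♧♧·♧★··??
♠♠♧♧♧♠♧??
♢♠♧█♧♢·??
♠·♠♠♠♢???
♧··♠█·???

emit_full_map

██·♠♧♠♠♢
♧♧█·█♧█♢
♧♧·♧♠··█
♧♧♧·♧★··
♧♠♠♧♧♧♠♧
♠♢♠♧█♧♢·
·♠·♠♠♠♢?
♠♧··♠█·?
?♧♧♠♧█♧?

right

?????????
·♠♧♠♠♢???
█·█♧█♢♧??
·♧♠··██??
♧·♧♧★·█??
♠♧♧♧♠♧♧??
♠♧█♧♢·♧??
·♠♠♠♢????
··♠█·????

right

?????????
♠♧♠♠♢????
·█♧█♢♧♧??
♧♠··██·??
·♧♧·★██??
♧♧♧♠♧♧♠??
♧█♧♢·♧♧??
♠♠♠♢?????
·♠█·?????

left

?????????
·♠♧♠♠♢???
█·█♧█♢♧♧?
·♧♠··██·?
♧·♧♧★·██?
♠♧♧♧♠♧♧♠?
♠♧█♧♢·♧♧?
·♠♠♠♢????
··♠█·????

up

?????????
?????????
·♠♧♠♠♢█??
█·█♧█♢♧♧?
·♧♠·★██·?
♧·♧♧··██?
♠♧♧♧♠♧♧♠?
♠♧█♧♢·♧♧?
·♠♠♠♢????

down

?????????
·♠♧♠♠♢█??
█·█♧█♢♧♧?
·♧♠··██·?
♧·♧♧★·██?
♠♧♧♧♠♧♧♠?
♠♧█♧♢·♧♧?
·♠♠♠♢????
··♠█·????

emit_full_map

██·♠♧♠♠♢█?
♧♧█·█♧█♢♧♧
♧♧·♧♠··██·
♧♧♧·♧♧★·██
♧♠♠♧♧♧♠♧♧♠
♠♢♠♧█♧♢·♧♧
·♠·♠♠♠♢???
♠♧··♠█·???
?♧♧♠♧█♧???

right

?????????
♠♧♠♠♢█???
·█♧█♢♧♧??
♧♠··██·??
·♧♧·★██??
♧♧♧♠♧♧♠??
♧█♧♢·♧♧??
♠♠♠♢?????
·♠█·?????

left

?????????
·♠♧♠♠♢█??
█·█♧█♢♧♧?
·♧♠··██·?
♧·♧♧★·██?
♠♧♧♧♠♧♧♠?
♠♧█♧♢·♧♧?
·♠♠♠♢????
··♠█·????

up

?????????
?????????
·♠♧♠♠♢█??
█·█♧█♢♧♧?
·♧♠·★██·?
♧·♧♧··██?
♠♧♧♧♠♧♧♠?
♠♧█♧♢·♧♧?
·♠♠♠♢????

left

?????????
?????????
█·♠♧♠♠♢█?
♧█·█♧█♢♧♧
♧·♧♠★·██·
♧♧·♧♧··██
♠♠♧♧♧♠♧♧♠
♢♠♧█♧♢·♧♧
♠·♠♠♠♢???

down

?????????
█·♠♧♠♠♢█?
♧█·█♧█♢♧♧
♧·♧♠··██·
♧♧·♧★··██
♠♠♧♧♧♠♧♧♠
♢♠♧█♧♢·♧♧
♠·♠♠♠♢???
♧··♠█·???

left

?????????
██·♠♧♠♠♢█
♧♧█·█♧█♢♧
♧♧·♧♠··██
♧♧♧·★♧··█
♧♠♠♧♧♧♠♧♧
♠♢♠♧█♧♢·♧
·♠·♠♠♠♢??
♠♧··♠█·??

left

?????????
?██·♠♧♠♠♢
?♧♧█·█♧█♢
?♧♧·♧♠··█
?♧♧♧★♧♧··
?♧♠♠♧♧♧♠♧
?♠♢♠♧█♧♢·
?·♠·♠♠♠♢?
?♠♧··♠█·?

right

?????????
██·♠♧♠♠♢█
♧♧█·█♧█♢♧
♧♧·♧♠··██
♧♧♧·★♧··█
♧♠♠♧♧♧♠♧♧
♠♢♠♧█♧♢·♧
·♠·♠♠♠♢??
♠♧··♠█·??

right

?????????
█·♠♧♠♠♢█?
♧█·█♧█♢♧♧
♧·♧♠··██·
♧♧·♧★··██
♠♠♧♧♧♠♧♧♠
♢♠♧█♧♢·♧♧
♠·♠♠♠♢???
♧··♠█·???
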